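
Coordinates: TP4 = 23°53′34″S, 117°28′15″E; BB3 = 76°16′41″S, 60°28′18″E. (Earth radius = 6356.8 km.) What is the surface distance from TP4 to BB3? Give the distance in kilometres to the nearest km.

6571 km

TP4: φ = -23.89278°, λ = +117.47083°
BB3: φ = -76.27806°, λ = +60.47167°
Δφ = -52.3853°,  Δλ = -56.9992°
a = sin²(Δφ/2) + cos φ₁ cos φ₂ sin²(Δλ/2) = 0.244204
c = 2·arcsin(√a) = 1.033760 rad = 59.2301°
d = R·c = 6356.8 × 1.033760 = 6571.4 km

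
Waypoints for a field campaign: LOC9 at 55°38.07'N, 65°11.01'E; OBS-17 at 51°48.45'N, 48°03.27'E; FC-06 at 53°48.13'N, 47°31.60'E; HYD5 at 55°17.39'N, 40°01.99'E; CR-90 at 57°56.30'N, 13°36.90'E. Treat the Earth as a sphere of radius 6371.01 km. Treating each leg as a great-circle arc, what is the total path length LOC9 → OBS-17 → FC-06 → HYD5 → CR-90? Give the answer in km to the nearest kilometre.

LOC9: φ = +55.63450°, λ = +65.18350°
OBS-17: φ = +51.80750°, λ = +48.05450°
FC-06: φ = +53.80217°, λ = +47.52667°
HYD5: φ = +55.28983°, λ = +40.03317°
CR-90: φ = +57.93833°, λ = +13.61500°
LOC9→OBS-17: c = 0.188485 rad, d = 1200.84 km
OBS-17→FC-06: c = 0.035256 rad, d = 224.62 km
FC-06→HYD5: c = 0.080135 rad, d = 510.54 km
HYD5→CR-90: c = 0.256176 rad, d = 1632.10 km
Total = 1200.84 + 224.62 + 510.54 + 1632.10 = 3568.09 km

3568 km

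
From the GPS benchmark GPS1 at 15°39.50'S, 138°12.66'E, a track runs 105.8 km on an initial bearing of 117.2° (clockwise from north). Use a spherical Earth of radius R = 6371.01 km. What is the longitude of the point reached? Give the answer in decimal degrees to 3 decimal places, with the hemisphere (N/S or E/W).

GPS1: φ = -15.65833°, λ = +138.21100°
δ = d/R = 105.8/6371.01 = 0.016606 rad
φ₂ = arcsin(sin φ₁ cos δ + cos φ₁ sin δ cos θ)
   = arcsin(-0.26990·0.99986 + 0.96289·0.01661·-0.45710) = -16.09148°
λ₂ = λ₁ + atan2(sin θ sin δ cos φ₁, cos δ − sin φ₁ sin φ₂) = 139.09177°

139.092°E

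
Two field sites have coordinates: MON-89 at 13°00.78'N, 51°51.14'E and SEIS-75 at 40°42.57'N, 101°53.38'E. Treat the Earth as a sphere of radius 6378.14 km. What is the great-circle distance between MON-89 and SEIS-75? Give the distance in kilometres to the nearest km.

5743 km

MON-89: φ = +13.01300°, λ = +51.85233°
SEIS-75: φ = +40.70950°, λ = +101.88967°
Δφ = 27.6965°,  Δλ = 50.0373°
a = sin²(Δφ/2) + cos φ₁ cos φ₂ sin²(Δλ/2) = 0.189385
c = 2·arcsin(√a) = 0.900484 rad = 51.5939°
d = R·c = 6378.14 × 0.900484 = 5743.4 km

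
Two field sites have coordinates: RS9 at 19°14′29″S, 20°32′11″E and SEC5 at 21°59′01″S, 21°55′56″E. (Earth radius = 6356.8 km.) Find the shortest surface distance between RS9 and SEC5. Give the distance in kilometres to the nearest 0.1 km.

337.0 km

RS9: φ = -19.24139°, λ = +20.53639°
SEC5: φ = -21.98361°, λ = +21.93222°
Δφ = -2.7422°,  Δλ = 1.3958°
a = sin²(Δφ/2) + cos φ₁ cos φ₂ sin²(Δλ/2) = 0.000702
c = 2·arcsin(√a) = 0.053014 rad = 3.0375°
d = R·c = 6356.8 × 0.053014 = 337.0 km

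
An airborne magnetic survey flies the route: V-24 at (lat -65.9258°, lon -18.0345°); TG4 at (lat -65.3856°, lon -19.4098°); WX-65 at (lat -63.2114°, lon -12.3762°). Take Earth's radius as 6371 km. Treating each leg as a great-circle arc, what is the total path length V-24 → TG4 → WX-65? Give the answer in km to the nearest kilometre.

503 km

V-24→TG4: c = 0.013667 rad, d = 87.07 km
TG4→WX-65: c = 0.065320 rad, d = 416.15 km
Total = 87.07 + 416.15 = 503.22 km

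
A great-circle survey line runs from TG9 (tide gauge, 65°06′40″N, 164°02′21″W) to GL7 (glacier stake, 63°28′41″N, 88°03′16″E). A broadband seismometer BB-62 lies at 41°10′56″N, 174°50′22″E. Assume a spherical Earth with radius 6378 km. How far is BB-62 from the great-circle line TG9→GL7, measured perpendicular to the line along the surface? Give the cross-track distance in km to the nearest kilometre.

TG9: φ = +65.11111°, λ = -164.03917°
GL7: φ = +63.47806°, λ = +88.05444°
BB-62: φ = +41.18222°, λ = +174.83944°
δ₁₃ = central angle TG9→BB-62 = 0.467339 rad  (haversine)
θ₁₃ = bearing TG9→BB-62 = 217.012°,  θ₁₂ = bearing TG9→GL7 = 319.704°
dₓₜ = R·arcsin(sin δ₁₃ · sin(θ₁₃ − θ₁₂)) = 6378·arcsin(0.45051·sin(-102.692°)) = -2902.288 km
|dₓₜ| = 2902.288 km

2902 km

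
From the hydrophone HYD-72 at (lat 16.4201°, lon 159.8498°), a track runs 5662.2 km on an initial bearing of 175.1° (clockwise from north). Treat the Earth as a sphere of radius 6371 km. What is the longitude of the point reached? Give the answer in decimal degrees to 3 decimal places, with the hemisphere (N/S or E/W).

164.454°E

δ = d/R = 5662.2/6371 = 0.888746 rad
φ₂ = arcsin(sin φ₁ cos δ + cos φ₁ sin δ cos θ)
   = arcsin(0.28268·0.63039 + 0.95921·0.77628·-0.99635) = -34.31230°
λ₂ = λ₁ + atan2(sin θ sin δ cos φ₁, cos δ − sin φ₁ sin φ₂) = 164.45433°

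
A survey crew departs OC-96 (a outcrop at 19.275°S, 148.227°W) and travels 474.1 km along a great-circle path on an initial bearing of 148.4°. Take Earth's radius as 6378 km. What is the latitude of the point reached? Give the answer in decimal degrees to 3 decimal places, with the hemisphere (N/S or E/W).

δ = d/R = 474.1/6378 = 0.074334 rad
φ₂ = arcsin(sin φ₁ cos δ + cos φ₁ sin δ cos θ)
   = arcsin(-0.33010·0.99724 + 0.94395·0.07427·-0.85173) = -22.88601°
λ₂ = λ₁ + atan2(sin θ sin δ cos φ₁, cos δ − sin φ₁ sin φ₂) = -145.80617°

22.886°S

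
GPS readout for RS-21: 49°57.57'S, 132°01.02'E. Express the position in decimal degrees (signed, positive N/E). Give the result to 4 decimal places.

-49.9595°, +132.0170°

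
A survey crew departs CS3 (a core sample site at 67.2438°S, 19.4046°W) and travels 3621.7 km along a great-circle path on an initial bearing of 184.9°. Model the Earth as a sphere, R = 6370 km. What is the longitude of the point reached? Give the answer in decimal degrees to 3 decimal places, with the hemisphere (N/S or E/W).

175.842°E

δ = d/R = 3621.7/6370 = 0.568556 rad
φ₂ = arcsin(sin φ₁ cos δ + cos φ₁ sin δ cos θ)
   = arcsin(-0.92216·0.84268 + 0.38681·0.53842·-0.99635) = -79.92786°
λ₂ = λ₁ + atan2(sin θ sin δ cos φ₁, cos δ − sin φ₁ sin φ₂) = 175.84160°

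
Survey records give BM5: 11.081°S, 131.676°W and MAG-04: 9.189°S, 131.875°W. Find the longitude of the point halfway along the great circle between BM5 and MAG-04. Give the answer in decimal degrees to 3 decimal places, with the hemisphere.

131.776°W

Bx = cos φ₂ cos Δλ = 0.987161,  By = cos φ₂ sin Δλ = -0.003429
φₘ = atan2(sin φ₁ + sin φ₂, √((cos φ₁ + Bx)² + By²)) = -10.13501°
λₘ = λ₁ + atan2(By, cos φ₁ + Bx) = -131.77579°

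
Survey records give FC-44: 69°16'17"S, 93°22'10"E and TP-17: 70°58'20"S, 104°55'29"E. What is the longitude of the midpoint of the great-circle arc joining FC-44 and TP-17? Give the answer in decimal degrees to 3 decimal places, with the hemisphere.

98.909°E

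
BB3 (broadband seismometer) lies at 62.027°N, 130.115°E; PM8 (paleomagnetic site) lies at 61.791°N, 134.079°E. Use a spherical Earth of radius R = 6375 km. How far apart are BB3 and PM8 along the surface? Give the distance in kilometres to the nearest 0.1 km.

Δφ = -0.2360°,  Δλ = 3.9640°
a = sin²(Δφ/2) + cos φ₁ cos φ₂ sin²(Δλ/2) = 0.000269
c = 2·arcsin(√a) = 0.032831 rad = 1.8811°
d = R·c = 6375 × 0.032831 = 209.3 km

209.3 km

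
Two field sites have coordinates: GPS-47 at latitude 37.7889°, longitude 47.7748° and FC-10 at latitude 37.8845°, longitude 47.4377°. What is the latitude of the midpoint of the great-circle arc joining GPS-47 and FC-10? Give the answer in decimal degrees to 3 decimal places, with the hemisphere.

Bx = cos φ₂ cos Δλ = 0.789237,  By = cos φ₂ sin Δλ = -0.004644
φₘ = atan2(sin φ₁ + sin φ₂, √((cos φ₁ + Bx)² + By²)) = 37.83682°
λₘ = λ₁ + atan2(By, cos φ₁ + Bx) = 47.60636°

37.837°N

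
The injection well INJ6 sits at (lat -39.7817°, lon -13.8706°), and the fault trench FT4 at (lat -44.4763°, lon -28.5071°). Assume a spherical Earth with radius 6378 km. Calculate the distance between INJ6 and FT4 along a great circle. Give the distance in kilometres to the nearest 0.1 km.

1314.1 km

Δφ = -4.6946°,  Δλ = -14.6365°
a = sin²(Δφ/2) + cos φ₁ cos φ₂ sin²(Δλ/2) = 0.010575
c = 2·arcsin(√a) = 0.206032 rad = 11.8048°
d = R·c = 6378 × 0.206032 = 1314.1 km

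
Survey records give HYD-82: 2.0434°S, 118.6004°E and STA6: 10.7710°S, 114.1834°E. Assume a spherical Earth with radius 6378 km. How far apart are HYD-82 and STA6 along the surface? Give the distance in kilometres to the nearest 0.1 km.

1087.3 km

Δφ = -8.7276°,  Δλ = -4.4170°
a = sin²(Δφ/2) + cos φ₁ cos φ₂ sin²(Δλ/2) = 0.007247
c = 2·arcsin(√a) = 0.170471 rad = 9.7672°
d = R·c = 6378 × 0.170471 = 1087.3 km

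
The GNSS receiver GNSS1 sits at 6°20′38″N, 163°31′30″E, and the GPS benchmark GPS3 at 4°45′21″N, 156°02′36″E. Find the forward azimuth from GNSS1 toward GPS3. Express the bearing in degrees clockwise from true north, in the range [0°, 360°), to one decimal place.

258.3°

GNSS1: φ = +6.34389°, λ = +163.52500°
GPS3: φ = +4.75583°, λ = +156.04333°
Δλ = -7.4817°
y = sin Δλ · cos φ₂ = -0.129761
x = cos φ₁ sin φ₂ − sin φ₁ cos φ₂ cos Δλ = -0.026776
θ = atan2(y, x) = -101.6592° → 258.3408° (mod 360°)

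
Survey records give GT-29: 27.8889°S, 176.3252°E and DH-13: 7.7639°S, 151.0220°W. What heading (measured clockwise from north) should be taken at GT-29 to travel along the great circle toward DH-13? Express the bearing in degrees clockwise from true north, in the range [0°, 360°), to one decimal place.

63.1°

Δλ = 32.6528°
y = sin Δλ · cos φ₂ = 0.534601
x = cos φ₁ sin φ₂ − sin φ₁ cos φ₂ cos Δλ = 0.270820
θ = atan2(y, x) = 63.1339° → 63.1339° (mod 360°)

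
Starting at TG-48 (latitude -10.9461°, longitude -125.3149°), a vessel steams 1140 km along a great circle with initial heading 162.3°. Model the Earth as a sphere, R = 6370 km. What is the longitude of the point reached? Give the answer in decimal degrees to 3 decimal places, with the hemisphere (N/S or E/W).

121.998°W

δ = d/R = 1140/6370 = 0.178964 rad
φ₂ = arcsin(sin φ₁ cos δ + cos φ₁ sin δ cos θ)
   = arcsin(-0.18989·0.98403 + 0.98181·0.17801·-0.95266) = -20.69240°
λ₂ = λ₁ + atan2(sin θ sin δ cos φ₁, cos δ − sin φ₁ sin φ₂) = -121.99832°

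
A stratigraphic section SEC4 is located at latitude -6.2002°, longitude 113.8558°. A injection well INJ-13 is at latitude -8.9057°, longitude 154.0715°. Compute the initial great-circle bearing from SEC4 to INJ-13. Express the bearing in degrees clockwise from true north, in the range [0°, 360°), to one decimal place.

96.5°

Δλ = 40.2157°
y = sin Δλ · cos φ₂ = 0.637883
x = cos φ₁ sin φ₂ − sin φ₁ cos φ₂ cos Δλ = -0.072424
θ = atan2(y, x) = 96.4775° → 96.4775° (mod 360°)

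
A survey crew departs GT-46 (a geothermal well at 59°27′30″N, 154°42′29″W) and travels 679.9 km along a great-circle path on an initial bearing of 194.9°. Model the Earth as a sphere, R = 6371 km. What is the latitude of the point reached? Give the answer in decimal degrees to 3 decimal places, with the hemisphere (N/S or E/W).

53.519°N

GT-46: φ = +59.45833°, λ = -154.70806°
δ = d/R = 679.9/6371 = 0.106718 rad
φ₂ = arcsin(sin φ₁ cos δ + cos φ₁ sin δ cos θ)
   = arcsin(0.86126·0.99431 + 0.50816·0.10652·-0.96638) = 53.51887°
λ₂ = λ₁ + atan2(sin θ sin δ cos φ₁, cos δ − sin φ₁ sin φ₂) = -157.34835°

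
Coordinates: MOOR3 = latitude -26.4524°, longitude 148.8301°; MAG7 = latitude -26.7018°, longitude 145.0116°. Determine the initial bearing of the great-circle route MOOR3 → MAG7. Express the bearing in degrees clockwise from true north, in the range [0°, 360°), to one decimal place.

Δλ = -3.8185°
y = sin Δλ · cos φ₂ = -0.059494
x = cos φ₁ sin φ₂ − sin φ₁ cos φ₂ cos Δλ = -0.005236
θ = atan2(y, x) = -95.0298° → 264.9702° (mod 360°)

265.0°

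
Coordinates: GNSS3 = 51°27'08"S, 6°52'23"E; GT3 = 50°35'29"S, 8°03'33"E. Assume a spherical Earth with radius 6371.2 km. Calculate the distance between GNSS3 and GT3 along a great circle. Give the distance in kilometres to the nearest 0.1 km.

126.7 km

GNSS3: φ = -51.45222°, λ = +6.87306°
GT3: φ = -50.59139°, λ = +8.05917°
Δφ = 0.8608°,  Δλ = 1.1861°
a = sin²(Δφ/2) + cos φ₁ cos φ₂ sin²(Δλ/2) = 0.000099
c = 2·arcsin(√a) = 0.019882 rad = 1.1391°
d = R·c = 6371.2 × 0.019882 = 126.7 km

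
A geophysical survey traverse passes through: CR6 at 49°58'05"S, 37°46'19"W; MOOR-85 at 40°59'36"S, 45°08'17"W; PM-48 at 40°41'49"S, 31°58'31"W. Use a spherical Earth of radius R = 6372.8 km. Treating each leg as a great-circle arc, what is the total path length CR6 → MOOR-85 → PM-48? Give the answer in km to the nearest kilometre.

2257 km

CR6: φ = -49.96806°, λ = -37.77194°
MOOR-85: φ = -40.99333°, λ = -45.13806°
PM-48: φ = -40.69694°, λ = -31.97528°
CR6→MOOR-85: c = 0.180519 rad, d = 1150.41 km
MOOR-85→PM-48: c = 0.173702 rad, d = 1106.97 km
Total = 1150.41 + 1106.97 = 2257.38 km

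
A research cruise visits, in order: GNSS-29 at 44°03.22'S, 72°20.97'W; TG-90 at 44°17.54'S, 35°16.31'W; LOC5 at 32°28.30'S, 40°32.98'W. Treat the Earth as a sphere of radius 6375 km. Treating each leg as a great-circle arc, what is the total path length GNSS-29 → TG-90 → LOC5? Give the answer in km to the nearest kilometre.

4326 km

GNSS-29: φ = -44.05367°, λ = -72.34950°
TG-90: φ = -44.29233°, λ = -35.27183°
LOC5: φ = -32.47167°, λ = -40.54967°
GNSS-29→TG-90: c = 0.460155 rad, d = 2933.49 km
TG-90→LOC5: c = 0.218456 rad, d = 1392.65 km
Total = 2933.49 + 1392.65 = 4326.14 km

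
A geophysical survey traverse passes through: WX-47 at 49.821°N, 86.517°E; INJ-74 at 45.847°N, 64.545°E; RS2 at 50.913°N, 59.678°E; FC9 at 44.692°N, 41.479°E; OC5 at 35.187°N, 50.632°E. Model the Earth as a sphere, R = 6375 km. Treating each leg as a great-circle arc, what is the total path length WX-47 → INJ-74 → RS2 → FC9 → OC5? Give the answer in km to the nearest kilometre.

WX-47→INJ-74: c = 0.265532 rad, d = 1692.76 km
INJ-74→RS2: c = 0.104833 rad, d = 668.31 km
RS2→FC9: c = 0.238514 rad, d = 1520.53 km
FC9→OC5: c = 0.205920 rad, d = 1312.74 km
Total = 1692.76 + 668.31 + 1520.53 + 1312.74 = 5194.34 km

5194 km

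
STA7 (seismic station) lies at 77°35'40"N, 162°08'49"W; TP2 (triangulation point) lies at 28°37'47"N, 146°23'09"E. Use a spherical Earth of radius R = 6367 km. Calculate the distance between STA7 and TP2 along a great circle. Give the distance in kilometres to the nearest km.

STA7: φ = +77.59444°, λ = -162.14694°
TP2: φ = +28.62972°, λ = +146.38583°
Δφ = -48.9647°,  Δλ = -51.4672°
a = sin²(Δφ/2) + cos φ₁ cos φ₂ sin²(Δλ/2) = 0.207286
c = 2·arcsin(√a) = 0.945389 rad = 54.1668°
d = R·c = 6367 × 0.945389 = 6019.3 km

6019 km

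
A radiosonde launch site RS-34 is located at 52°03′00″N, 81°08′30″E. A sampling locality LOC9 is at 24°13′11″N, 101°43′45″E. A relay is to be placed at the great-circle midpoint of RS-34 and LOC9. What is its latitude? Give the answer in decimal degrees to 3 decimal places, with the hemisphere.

38.570°N

RS-34: φ = +52.05000°, λ = +81.14167°
LOC9: φ = +24.21972°, λ = +101.72917°
Bx = cos φ₂ cos Δλ = 0.853737,  By = cos φ₂ sin Δλ = 0.320686
φₘ = atan2(sin φ₁ + sin φ₂, √((cos φ₁ + Bx)² + By²)) = 38.56986°
λₘ = λ₁ + atan2(By, cos φ₁ + Bx) = 93.45862°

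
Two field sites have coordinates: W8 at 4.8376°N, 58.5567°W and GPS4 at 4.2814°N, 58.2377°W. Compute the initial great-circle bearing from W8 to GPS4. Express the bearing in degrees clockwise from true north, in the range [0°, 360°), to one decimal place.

Δλ = 0.3190°
y = sin Δλ · cos φ₂ = 0.005552
x = cos φ₁ sin φ₂ − sin φ₁ cos φ₂ cos Δλ = -0.009706
θ = atan2(y, x) = 150.2297° → 150.2297° (mod 360°)

150.2°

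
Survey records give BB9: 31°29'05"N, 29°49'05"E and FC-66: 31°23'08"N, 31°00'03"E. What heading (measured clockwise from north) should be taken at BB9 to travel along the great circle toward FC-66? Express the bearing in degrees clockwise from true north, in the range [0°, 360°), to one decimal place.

95.3°

BB9: φ = +31.48472°, λ = +29.81806°
FC-66: φ = +31.38556°, λ = +31.00083°
Δλ = 1.1828°
y = sin Δλ · cos φ₂ = 0.017622
x = cos φ₁ sin φ₂ − sin φ₁ cos φ₂ cos Δλ = -0.001636
θ = atan2(y, x) = 95.3035° → 95.3035° (mod 360°)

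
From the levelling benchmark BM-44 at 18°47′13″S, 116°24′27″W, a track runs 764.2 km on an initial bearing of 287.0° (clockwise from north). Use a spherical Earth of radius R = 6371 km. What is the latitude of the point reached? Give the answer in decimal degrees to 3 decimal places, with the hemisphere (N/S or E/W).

16.655°S

BM-44: φ = -18.78694°, λ = -116.40750°
δ = d/R = 764.2/6371 = 0.119950 rad
φ₂ = arcsin(sin φ₁ cos δ + cos φ₁ sin δ cos θ)
   = arcsin(-0.32205·0.99281 + 0.94672·0.11966·0.29237) = -16.65535°
λ₂ = λ₁ + atan2(sin θ sin δ cos φ₁, cos δ − sin φ₁ sin φ₂) = -123.26756°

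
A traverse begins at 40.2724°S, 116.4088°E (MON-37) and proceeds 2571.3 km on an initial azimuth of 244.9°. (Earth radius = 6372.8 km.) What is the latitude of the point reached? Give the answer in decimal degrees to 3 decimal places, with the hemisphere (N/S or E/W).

46.186°S

δ = d/R = 2571.3/6372.8 = 0.403480 rad
φ₂ = arcsin(sin φ₁ cos δ + cos φ₁ sin δ cos θ)
   = arcsin(-0.64642·0.91970 + 0.76298·0.39262·-0.42420) = -46.18582°
λ₂ = λ₁ + atan2(sin θ sin δ cos φ₁, cos δ − sin φ₁ sin φ₂) = 85.50783°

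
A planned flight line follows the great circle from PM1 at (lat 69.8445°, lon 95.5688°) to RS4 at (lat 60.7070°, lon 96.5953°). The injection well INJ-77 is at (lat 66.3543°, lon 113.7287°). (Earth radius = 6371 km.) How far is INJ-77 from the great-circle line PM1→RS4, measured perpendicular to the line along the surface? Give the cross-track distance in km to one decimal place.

δ₁₃ = central angle PM1→INJ-77 = 0.132297 rad  (haversine)
θ₁₃ = bearing PM1→INJ-77 = 108.623°,  θ₁₂ = bearing PM1→RS4 = 176.839°
dₓₜ = R·arcsin(sin δ₁₃ · sin(θ₁₃ − θ₁₂)) = 6371·arcsin(0.13191·sin(-68.217°)) = -782.360 km
|dₓₜ| = 782.360 km

782.4 km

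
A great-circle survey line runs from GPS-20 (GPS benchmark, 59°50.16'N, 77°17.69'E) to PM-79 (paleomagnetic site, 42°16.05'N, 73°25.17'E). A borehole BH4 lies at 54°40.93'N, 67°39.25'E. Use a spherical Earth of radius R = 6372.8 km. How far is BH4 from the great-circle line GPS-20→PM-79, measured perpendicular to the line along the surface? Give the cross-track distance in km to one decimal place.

GPS-20: φ = +59.83600°, λ = +77.29483°
PM-79: φ = +42.26750°, λ = +73.41950°
BH4: φ = +54.68217°, λ = +67.65417°
δ₁₃ = central angle GPS-20→BH4 = 0.127722 rad  (haversine)
θ₁₃ = bearing GPS-20→BH4 = 229.472°,  θ₁₂ = bearing GPS-20→PM-79 = 189.453°
dₓₜ = R·arcsin(sin δ₁₃ · sin(θ₁₃ − θ₁₂)) = 6372.8·arcsin(0.12737·sin(40.018°)) = 522.558 km
|dₓₜ| = 522.558 km

522.6 km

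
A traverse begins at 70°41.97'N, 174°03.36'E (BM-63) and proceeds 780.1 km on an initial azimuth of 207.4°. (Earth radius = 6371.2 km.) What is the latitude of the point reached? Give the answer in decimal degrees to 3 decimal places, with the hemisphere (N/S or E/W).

BM-63: φ = +70.69950°, λ = +174.05600°
δ = d/R = 780.1/6371.2 = 0.122442 rad
φ₂ = arcsin(sin φ₁ cos δ + cos φ₁ sin δ cos θ)
   = arcsin(0.94380·0.99251 + 0.33052·0.12214·-0.88782) = 64.27560°
λ₂ = λ₁ + atan2(sin θ sin δ cos φ₁, cos δ − sin φ₁ sin φ₂) = 166.61552°

64.276°N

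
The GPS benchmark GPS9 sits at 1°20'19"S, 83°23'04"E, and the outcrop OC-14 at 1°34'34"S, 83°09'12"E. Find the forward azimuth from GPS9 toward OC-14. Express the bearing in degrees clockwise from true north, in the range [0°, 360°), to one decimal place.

GPS9: φ = -1.33861°, λ = +83.38444°
OC-14: φ = -1.57611°, λ = +83.15333°
Δλ = -0.2311°
y = sin Δλ · cos φ₂ = -0.004032
x = cos φ₁ sin φ₂ − sin φ₁ cos φ₂ cos Δλ = -0.004145
θ = atan2(y, x) = -135.7932° → 224.2068° (mod 360°)

224.2°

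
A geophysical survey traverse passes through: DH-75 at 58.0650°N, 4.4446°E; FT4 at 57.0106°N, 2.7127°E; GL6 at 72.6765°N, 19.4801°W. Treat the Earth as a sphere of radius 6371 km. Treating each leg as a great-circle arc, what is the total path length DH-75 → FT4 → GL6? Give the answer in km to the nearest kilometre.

2162 km

DH-75→FT4: c = 0.024532 rad, d = 156.29 km
FT4→GL6: c = 0.314853 rad, d = 2005.93 km
Total = 156.29 + 2005.93 = 2162.22 km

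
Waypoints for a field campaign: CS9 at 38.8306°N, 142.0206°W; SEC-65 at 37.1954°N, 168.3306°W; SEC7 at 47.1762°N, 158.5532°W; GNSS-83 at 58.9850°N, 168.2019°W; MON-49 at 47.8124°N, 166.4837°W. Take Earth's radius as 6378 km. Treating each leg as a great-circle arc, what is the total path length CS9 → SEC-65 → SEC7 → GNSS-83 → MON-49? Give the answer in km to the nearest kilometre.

6387 km

CS9→SEC-65: c = 0.361660 rad, d = 2306.67 km
SEC-65→SEC7: c = 0.214885 rad, d = 1370.53 km
SEC7→GNSS-83: c = 0.229055 rad, d = 1460.91 km
GNSS-83→MON-49: c = 0.195800 rad, d = 1248.81 km
Total = 2306.67 + 1370.53 + 1460.91 + 1248.81 = 6386.93 km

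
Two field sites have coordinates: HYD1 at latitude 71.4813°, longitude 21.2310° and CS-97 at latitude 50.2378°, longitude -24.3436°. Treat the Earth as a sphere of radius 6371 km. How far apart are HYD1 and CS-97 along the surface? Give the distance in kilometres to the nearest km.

3271 km

Δφ = -21.2435°,  Δλ = -45.5746°
a = sin²(Δφ/2) + cos φ₁ cos φ₂ sin²(Δλ/2) = 0.064450
c = 2·arcsin(√a) = 0.513357 rad = 29.4132°
d = R·c = 6371 × 0.513357 = 3270.6 km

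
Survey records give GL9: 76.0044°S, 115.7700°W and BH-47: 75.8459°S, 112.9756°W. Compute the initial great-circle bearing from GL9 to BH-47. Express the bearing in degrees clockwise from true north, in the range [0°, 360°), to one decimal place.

78.2°

Δλ = 2.7944°
y = sin Δλ · cos φ₂ = 0.011921
x = cos φ₁ sin φ₂ − sin φ₁ cos φ₂ cos Δλ = 0.002484
θ = atan2(y, x) = 78.2290° → 78.2290° (mod 360°)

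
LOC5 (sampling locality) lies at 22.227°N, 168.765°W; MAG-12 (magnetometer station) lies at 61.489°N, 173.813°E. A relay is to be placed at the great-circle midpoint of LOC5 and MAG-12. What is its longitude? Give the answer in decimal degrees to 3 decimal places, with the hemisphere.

174.673°W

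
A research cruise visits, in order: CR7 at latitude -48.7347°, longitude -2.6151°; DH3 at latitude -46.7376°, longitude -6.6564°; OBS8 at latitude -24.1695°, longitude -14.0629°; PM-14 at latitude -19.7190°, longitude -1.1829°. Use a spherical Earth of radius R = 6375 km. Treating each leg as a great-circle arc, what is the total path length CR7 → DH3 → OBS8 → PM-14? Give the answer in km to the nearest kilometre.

4389 km

CR7→DH3: c = 0.058853 rad, d = 375.19 km
DH3→OBS8: c = 0.407266 rad, d = 2596.32 km
OBS8→PM-14: c = 0.222379 rad, d = 1417.66 km
Total = 375.19 + 2596.32 + 1417.66 = 4389.17 km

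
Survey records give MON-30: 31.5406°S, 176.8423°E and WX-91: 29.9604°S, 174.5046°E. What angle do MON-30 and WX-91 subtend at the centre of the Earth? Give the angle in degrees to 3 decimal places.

2.556°

Δφ = 1.5802°,  Δλ = -2.3377°
a = sin²(Δφ/2) + cos φ₁ cos φ₂ sin²(Δλ/2) = 0.000497
c = 2·arcsin(√a) = 0.044609 rad = 2.5559°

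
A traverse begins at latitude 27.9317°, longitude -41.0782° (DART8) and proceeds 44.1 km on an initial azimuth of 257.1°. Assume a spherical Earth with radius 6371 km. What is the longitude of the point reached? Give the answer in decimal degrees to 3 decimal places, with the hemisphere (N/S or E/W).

41.515°W

δ = d/R = 44.1/6371 = 0.006922 rad
φ₂ = arcsin(sin φ₁ cos δ + cos φ₁ sin δ cos θ)
   = arcsin(0.46842·0.99998 + 0.88351·0.00692·-0.22325) = 27.84247°
λ₂ = λ₁ + atan2(sin θ sin δ cos φ₁, cos δ − sin φ₁ sin φ₂) = -41.51540°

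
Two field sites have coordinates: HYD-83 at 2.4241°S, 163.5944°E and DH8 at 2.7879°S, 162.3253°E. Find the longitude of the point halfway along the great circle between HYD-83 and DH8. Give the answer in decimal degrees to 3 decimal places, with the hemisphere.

Bx = cos φ₂ cos Δλ = 0.998571,  By = cos φ₂ sin Δλ = -0.022122
φₘ = atan2(sin φ₁ + sin φ₂, √((cos φ₁ + Bx)² + By²)) = -2.60616°
λₘ = λ₁ + atan2(By, cos φ₁ + Bx) = 162.95994°

162.960°E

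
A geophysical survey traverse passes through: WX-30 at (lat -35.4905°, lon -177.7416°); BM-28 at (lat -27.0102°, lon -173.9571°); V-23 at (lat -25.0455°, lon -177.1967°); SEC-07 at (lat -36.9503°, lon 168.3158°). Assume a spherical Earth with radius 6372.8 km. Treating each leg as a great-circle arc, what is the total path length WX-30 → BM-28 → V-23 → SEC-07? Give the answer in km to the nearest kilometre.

WX-30→BM-28: c = 0.158376 rad, d = 1009.30 km
BM-28→V-23: c = 0.061292 rad, d = 390.60 km
V-23→SEC-07: c = 0.299549 rad, d = 1908.97 km
Total = 1009.30 + 390.60 + 1908.97 = 3308.86 km

3309 km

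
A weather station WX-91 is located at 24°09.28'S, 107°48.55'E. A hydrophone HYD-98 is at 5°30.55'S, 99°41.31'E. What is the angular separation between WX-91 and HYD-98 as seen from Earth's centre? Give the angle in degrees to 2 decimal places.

20.21°

WX-91: φ = -24.15467°, λ = +107.80917°
HYD-98: φ = -5.50917°, λ = +99.68850°
Δφ = 18.6455°,  Δλ = -8.1207°
a = sin²(Δφ/2) + cos φ₁ cos φ₂ sin²(Δλ/2) = 0.030796
c = 2·arcsin(√a) = 0.352803 rad = 20.2141°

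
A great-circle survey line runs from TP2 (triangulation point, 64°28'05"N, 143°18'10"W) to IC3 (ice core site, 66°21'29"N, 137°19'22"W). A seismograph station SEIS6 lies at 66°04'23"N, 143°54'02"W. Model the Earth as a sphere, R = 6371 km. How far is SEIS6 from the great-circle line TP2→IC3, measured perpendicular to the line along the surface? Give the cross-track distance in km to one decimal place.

154.3 km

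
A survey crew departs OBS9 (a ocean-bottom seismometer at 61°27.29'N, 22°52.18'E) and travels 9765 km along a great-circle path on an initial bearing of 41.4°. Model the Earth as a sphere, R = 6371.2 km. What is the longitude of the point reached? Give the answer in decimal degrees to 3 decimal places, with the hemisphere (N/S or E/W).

156.963°E

OBS9: φ = +61.45483°, λ = +22.86967°
δ = d/R = 9765/6371.2 = 1.532678 rad
φ₂ = arcsin(sin φ₁ cos δ + cos φ₁ sin δ cos θ)
   = arcsin(0.87844·0.03811 + 0.47785·0.99927·0.75011) = 23.05768°
λ₂ = λ₁ + atan2(sin θ sin δ cos φ₁, cos δ − sin φ₁ sin φ₂) = 156.96291°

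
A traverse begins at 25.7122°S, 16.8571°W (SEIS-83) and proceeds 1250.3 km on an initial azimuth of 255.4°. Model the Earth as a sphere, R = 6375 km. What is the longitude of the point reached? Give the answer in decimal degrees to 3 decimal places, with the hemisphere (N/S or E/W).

29.192°W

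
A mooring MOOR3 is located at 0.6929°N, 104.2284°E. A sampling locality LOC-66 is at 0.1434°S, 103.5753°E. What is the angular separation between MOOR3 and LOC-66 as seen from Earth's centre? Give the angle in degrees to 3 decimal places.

Δφ = -0.8363°,  Δλ = -0.6531°
a = sin²(Δφ/2) + cos φ₁ cos φ₂ sin²(Δλ/2) = 0.000086
c = 2·arcsin(√a) = 0.018520 rad = 1.0611°

1.061°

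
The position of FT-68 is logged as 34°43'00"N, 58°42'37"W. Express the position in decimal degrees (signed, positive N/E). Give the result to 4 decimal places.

lat: 34.7167° N → +34.7167°
lon: 58.7103° W → -58.7103°

+34.7167°, -58.7103°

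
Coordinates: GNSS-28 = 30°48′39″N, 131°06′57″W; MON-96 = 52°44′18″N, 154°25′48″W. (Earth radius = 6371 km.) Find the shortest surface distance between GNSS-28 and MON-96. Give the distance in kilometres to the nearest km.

3083 km

GNSS-28: φ = +30.81083°, λ = -131.11583°
MON-96: φ = +52.73833°, λ = -154.43000°
Δφ = 21.9275°,  Δλ = -23.3142°
a = sin²(Δφ/2) + cos φ₁ cos φ₂ sin²(Δλ/2) = 0.057401
c = 2·arcsin(√a) = 0.483877 rad = 27.7241°
d = R·c = 6371 × 0.483877 = 3082.8 km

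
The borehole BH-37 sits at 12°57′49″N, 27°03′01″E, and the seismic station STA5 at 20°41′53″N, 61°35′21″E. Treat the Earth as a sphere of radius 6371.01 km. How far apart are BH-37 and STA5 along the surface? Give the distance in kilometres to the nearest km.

BH-37: φ = +12.96361°, λ = +27.05028°
STA5: φ = +20.69806°, λ = +61.58917°
Δφ = 7.7344°,  Δλ = 34.5389°
a = sin²(Δφ/2) + cos φ₁ cos φ₂ sin²(Δλ/2) = 0.084889
c = 2·arcsin(√a) = 0.591289 rad = 33.8784°
d = R·c = 6371.01 × 0.591289 = 3767.1 km

3767 km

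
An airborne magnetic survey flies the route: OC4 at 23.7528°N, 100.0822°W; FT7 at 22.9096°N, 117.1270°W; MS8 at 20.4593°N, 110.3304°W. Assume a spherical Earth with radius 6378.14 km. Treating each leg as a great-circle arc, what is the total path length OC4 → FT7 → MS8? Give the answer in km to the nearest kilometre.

2498 km

OC4→FT7: c = 0.273396 rad, d = 1743.76 km
FT7→MS8: c = 0.118214 rad, d = 753.99 km
Total = 1743.76 + 753.99 = 2497.74 km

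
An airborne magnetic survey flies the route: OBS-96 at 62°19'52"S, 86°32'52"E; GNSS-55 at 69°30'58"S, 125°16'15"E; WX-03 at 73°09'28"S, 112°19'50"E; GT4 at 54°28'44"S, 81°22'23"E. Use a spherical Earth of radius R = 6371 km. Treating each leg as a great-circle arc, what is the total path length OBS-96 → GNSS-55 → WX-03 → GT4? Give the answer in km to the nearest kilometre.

OBS-96: φ = -62.33111°, λ = +86.54778°
GNSS-55: φ = -69.51611°, λ = +125.27083°
WX-03: φ = -73.15778°, λ = +112.33056°
GT4: φ = -54.47889°, λ = +81.37306°
OBS-96→GNSS-55: c = 0.296290 rad, d = 1887.66 km
GNSS-55→WX-03: c = 0.095892 rad, d = 610.93 km
WX-03→GT4: c = 0.394085 rad, d = 2510.71 km
Total = 1887.66 + 610.93 + 2510.71 = 5009.30 km

5009 km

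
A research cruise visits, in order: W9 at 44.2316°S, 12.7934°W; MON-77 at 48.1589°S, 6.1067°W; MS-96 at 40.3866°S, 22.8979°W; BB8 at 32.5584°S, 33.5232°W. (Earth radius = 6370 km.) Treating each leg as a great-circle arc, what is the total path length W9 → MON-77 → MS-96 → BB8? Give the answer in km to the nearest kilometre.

W9→MON-77: c = 0.105875 rad, d = 674.42 km
MON-77→MS-96: c = 0.249038 rad, d = 1586.37 km
MS-96→BB8: c = 0.201969 rad, d = 1286.54 km
Total = 674.42 + 1586.37 + 1286.54 = 3547.34 km

3547 km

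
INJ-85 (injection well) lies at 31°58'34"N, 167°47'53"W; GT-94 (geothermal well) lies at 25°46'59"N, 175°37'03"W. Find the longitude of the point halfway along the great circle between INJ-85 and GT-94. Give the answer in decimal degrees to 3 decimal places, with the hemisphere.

INJ-85: φ = +31.97611°, λ = -167.79806°
GT-94: φ = +25.78306°, λ = -175.61750°
Bx = cos φ₂ cos Δλ = 0.892075,  By = cos φ₂ sin Δλ = -0.122507
φₘ = atan2(sin φ₁ + sin φ₂, √((cos φ₁ + Bx)² + By²)) = 28.93603°
λₘ = λ₁ + atan2(By, cos φ₁ + Bx) = -171.82462°

171.825°W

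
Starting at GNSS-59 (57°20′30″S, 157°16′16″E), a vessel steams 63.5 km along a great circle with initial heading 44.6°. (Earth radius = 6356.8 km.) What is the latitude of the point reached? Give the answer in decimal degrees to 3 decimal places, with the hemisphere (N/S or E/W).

GNSS-59: φ = -57.34167°, λ = +157.27111°
δ = d/R = 63.5/6356.8 = 0.009989 rad
φ₂ = arcsin(sin φ₁ cos δ + cos φ₁ sin δ cos θ)
   = arcsin(-0.84190·0.99995 + 0.53963·0.00999·0.71203) = -56.93197°
λ₂ = λ₁ + atan2(sin θ sin δ cos φ₁, cos δ − sin φ₁ sin φ₂) = 158.00764°

56.932°S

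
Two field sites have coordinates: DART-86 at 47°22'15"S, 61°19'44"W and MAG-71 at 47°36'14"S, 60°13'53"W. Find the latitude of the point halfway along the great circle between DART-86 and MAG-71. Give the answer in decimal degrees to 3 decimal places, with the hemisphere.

47.489°S

DART-86: φ = -47.37083°, λ = -61.32889°
MAG-71: φ = -47.60389°, λ = -60.23139°
Bx = cos φ₂ cos Δλ = 0.674129,  By = cos φ₂ sin Δλ = 0.012915
φₘ = atan2(sin φ₁ + sin φ₂, √((cos φ₁ + Bx)² + By²)) = -47.48867°
λₘ = λ₁ + atan2(By, cos φ₁ + Bx) = -60.78136°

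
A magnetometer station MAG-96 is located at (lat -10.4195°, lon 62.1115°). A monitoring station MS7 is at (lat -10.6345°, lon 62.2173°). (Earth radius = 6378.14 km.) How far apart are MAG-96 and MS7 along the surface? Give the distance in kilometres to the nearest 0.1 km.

26.6 km

Δφ = -0.2150°,  Δλ = 0.1058°
a = sin²(Δφ/2) + cos φ₁ cos φ₂ sin²(Δλ/2) = 0.000004
c = 2·arcsin(√a) = 0.004169 rad = 0.2388°
d = R·c = 6378.14 × 0.004169 = 26.6 km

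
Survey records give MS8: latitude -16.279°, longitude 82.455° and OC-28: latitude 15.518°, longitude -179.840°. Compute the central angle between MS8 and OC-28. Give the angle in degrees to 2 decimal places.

Δφ = 31.7970°,  Δλ = 97.7050°
a = sin²(Δφ/2) + cos φ₁ cos φ₂ sin²(Δλ/2) = 0.599501
c = 2·arcsin(√a) = 1.771135 rad = 101.4786°

101.48°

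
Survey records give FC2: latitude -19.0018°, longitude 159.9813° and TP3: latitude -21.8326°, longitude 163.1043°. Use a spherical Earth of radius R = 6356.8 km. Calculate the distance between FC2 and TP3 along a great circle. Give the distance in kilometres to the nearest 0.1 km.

Δφ = -2.8308°,  Δλ = 3.1230°
a = sin²(Δφ/2) + cos φ₁ cos φ₂ sin²(Δλ/2) = 0.001262
c = 2·arcsin(√a) = 0.071061 rad = 4.0715°
d = R·c = 6356.8 × 0.071061 = 451.7 km

451.7 km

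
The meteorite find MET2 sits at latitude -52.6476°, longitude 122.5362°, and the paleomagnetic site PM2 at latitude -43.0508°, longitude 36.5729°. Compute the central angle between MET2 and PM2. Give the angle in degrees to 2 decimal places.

Δφ = 9.5968°,  Δλ = -85.9633°
a = sin²(Δφ/2) + cos φ₁ cos φ₂ sin²(Δλ/2) = 0.213071
c = 2·arcsin(√a) = 0.959586 rad = 54.9802°

54.98°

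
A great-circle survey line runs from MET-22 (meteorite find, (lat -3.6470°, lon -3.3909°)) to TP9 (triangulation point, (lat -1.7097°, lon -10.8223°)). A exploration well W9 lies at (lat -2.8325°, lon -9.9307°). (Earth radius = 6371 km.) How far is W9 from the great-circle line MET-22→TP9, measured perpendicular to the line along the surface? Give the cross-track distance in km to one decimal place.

95.5 km

δ₁₃ = central angle MET-22→W9 = 0.114841 rad  (haversine)
θ₁₃ = bearing MET-22→W9 = 276.918°,  θ₁₂ = bearing MET-22→TP9 = 284.432°
dₓₜ = R·arcsin(sin δ₁₃ · sin(θ₁₃ − θ₁₂)) = 6371·arcsin(0.11459·sin(-7.514°)) = -95.476 km
|dₓₜ| = 95.476 km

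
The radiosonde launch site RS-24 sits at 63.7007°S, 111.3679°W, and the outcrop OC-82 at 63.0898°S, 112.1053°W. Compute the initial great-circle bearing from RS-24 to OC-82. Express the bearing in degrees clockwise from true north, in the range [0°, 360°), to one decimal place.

331.3°

Δλ = -0.7374°
y = sin Δλ · cos φ₂ = -0.005825
x = cos φ₁ sin φ₂ − sin φ₁ cos φ₂ cos Δλ = 0.010628
θ = atan2(y, x) = -28.7243° → 331.2757° (mod 360°)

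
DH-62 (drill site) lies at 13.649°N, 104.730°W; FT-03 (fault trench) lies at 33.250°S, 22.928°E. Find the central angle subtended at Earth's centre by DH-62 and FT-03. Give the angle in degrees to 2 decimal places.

Δφ = -46.8990°,  Δλ = 127.6580°
a = sin²(Δφ/2) + cos φ₁ cos φ₂ sin²(Δλ/2) = 0.812940
c = 2·arcsin(√a) = 2.247056 rad = 128.7468°

128.75°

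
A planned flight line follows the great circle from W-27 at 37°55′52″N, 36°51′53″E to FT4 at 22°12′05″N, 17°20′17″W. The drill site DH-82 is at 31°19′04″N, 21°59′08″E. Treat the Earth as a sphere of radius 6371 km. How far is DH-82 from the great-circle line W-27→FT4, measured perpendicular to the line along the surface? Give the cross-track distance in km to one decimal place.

556.8 km

W-27: φ = +37.93111°, λ = +36.86472°
FT4: φ = +22.20139°, λ = -17.33806°
DH-82: φ = +31.31778°, λ = +21.98556°
δ₁₃ = central angle W-27→DH-82 = 0.242452 rad  (haversine)
θ₁₃ = bearing W-27→DH-82 = 246.024°,  θ₁₂ = bearing W-27→FT4 = 267.342°
dₓₜ = R·arcsin(sin δ₁₃ · sin(θ₁₃ − θ₁₂)) = 6371·arcsin(0.24008·sin(-21.318°)) = -556.785 km
|dₓₜ| = 556.785 km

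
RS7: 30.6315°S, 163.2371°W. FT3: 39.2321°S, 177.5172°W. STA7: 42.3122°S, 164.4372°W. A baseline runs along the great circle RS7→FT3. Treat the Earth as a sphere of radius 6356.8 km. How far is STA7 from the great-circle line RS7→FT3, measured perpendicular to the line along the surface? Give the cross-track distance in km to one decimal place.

922.3 km

δ₁₃ = central angle RS7→STA7 = 0.204555 rad  (haversine)
θ₁₃ = bearing RS7→STA7 = 184.373°,  θ₁₂ = bearing RS7→FT3 = 229.751°
dₓₜ = R·arcsin(sin δ₁₃ · sin(θ₁₃ − θ₁₂)) = 6356.8·arcsin(0.20313·sin(-45.378°)) = -922.302 km
|dₓₜ| = 922.302 km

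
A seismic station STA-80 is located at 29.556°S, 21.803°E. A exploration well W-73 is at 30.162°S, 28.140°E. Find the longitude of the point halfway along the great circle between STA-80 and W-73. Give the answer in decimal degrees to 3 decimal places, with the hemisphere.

Bx = cos φ₂ cos Δλ = 0.859325,  By = cos φ₂ sin Δλ = 0.095432
φₘ = atan2(sin φ₁ + sin φ₂, √((cos φ₁ + Bx)² + By²)) = -29.89686°
λₘ = λ₁ + atan2(By, cos φ₁ + Bx) = 24.96187°

24.962°E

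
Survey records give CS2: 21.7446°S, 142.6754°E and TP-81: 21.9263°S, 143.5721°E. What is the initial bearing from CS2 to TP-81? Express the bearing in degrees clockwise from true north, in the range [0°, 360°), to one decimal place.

102.5°

Δλ = 0.8967°
y = sin Δλ · cos φ₂ = 0.014518
x = cos φ₁ sin φ₂ − sin φ₁ cos φ₂ cos Δλ = -0.003213
θ = atan2(y, x) = 102.4806° → 102.4806° (mod 360°)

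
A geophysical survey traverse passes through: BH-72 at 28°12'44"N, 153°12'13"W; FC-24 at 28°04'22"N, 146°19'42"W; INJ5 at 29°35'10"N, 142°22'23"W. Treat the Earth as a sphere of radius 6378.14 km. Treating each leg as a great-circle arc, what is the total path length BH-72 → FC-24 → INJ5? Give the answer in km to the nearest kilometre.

BH-72: φ = +28.21222°, λ = -153.20361°
FC-24: φ = +28.07278°, λ = -146.32833°
INJ5: φ = +29.58611°, λ = -142.37306°
BH-72→FC-24: c = 0.105824 rad, d = 674.96 km
FC-24→INJ5: c = 0.065987 rad, d = 420.88 km
Total = 674.96 + 420.88 = 1095.83 km

1096 km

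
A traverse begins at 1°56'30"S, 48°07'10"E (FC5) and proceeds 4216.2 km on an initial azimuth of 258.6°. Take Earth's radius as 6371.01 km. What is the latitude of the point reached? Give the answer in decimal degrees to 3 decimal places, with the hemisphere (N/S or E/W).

FC5: φ = -1.94167°, λ = +48.11944°
δ = d/R = 4216.2/6371.01 = 0.661779 rad
φ₂ = arcsin(sin φ₁ cos δ + cos φ₁ sin δ cos θ)
   = arcsin(-0.03388·0.78890 + 0.99943·0.61452·-0.19766) = -8.51825°
λ₂ = λ₁ + atan2(sin θ sin δ cos φ₁, cos δ − sin φ₁ sin φ₂) = 10.59378°

8.518°S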